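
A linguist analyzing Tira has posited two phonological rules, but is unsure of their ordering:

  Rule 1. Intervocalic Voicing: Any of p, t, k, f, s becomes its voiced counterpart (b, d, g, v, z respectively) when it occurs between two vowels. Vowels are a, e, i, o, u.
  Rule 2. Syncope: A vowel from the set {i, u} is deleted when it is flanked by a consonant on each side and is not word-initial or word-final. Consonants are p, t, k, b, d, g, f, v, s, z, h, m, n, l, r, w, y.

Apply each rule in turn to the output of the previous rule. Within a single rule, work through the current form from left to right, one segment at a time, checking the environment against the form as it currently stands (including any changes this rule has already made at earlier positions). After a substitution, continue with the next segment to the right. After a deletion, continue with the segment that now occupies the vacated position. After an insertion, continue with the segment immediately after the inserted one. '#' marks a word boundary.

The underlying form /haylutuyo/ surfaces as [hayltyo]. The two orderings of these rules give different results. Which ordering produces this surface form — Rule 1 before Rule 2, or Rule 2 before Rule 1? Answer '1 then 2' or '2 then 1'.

Order 1 then 2:
  1 Intervocalic Voicing: [haylutuyo] → [hayluduyo]
  2 Syncope: [hayluduyo] → [hayldyo]
  result: [hayldyo]
Order 2 then 1:
  2 Syncope: [haylutuyo] → [hayltyo]
  1 Intervocalic Voicing: no change — [hayltyo]
  result: [hayltyo]

2 then 1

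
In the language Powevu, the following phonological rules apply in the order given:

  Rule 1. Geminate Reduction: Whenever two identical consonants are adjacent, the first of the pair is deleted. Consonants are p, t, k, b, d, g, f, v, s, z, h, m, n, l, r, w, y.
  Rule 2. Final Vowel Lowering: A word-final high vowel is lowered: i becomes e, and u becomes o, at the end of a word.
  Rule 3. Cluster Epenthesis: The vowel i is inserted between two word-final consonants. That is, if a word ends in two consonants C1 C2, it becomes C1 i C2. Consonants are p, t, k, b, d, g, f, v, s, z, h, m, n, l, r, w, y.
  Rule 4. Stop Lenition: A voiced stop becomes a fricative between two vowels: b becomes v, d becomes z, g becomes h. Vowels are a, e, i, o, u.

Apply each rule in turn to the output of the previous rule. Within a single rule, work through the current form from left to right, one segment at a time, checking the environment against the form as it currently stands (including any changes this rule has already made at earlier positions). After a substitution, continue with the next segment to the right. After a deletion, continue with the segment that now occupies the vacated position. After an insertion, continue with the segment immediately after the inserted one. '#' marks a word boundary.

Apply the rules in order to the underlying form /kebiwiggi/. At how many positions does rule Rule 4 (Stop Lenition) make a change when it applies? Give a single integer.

2

Rule 1 Geminate Reduction: [kebiwiggi] → [kebiwigi]
Rule 2 Final Vowel Lowering: [kebiwigi] → [kebiwige]
Rule 3 Cluster Epenthesis: no change — [kebiwige]
Rule 4 Stop Lenition: [kebiwige] → [keviwihe]
Rule Rule 4 changed 2 position(s).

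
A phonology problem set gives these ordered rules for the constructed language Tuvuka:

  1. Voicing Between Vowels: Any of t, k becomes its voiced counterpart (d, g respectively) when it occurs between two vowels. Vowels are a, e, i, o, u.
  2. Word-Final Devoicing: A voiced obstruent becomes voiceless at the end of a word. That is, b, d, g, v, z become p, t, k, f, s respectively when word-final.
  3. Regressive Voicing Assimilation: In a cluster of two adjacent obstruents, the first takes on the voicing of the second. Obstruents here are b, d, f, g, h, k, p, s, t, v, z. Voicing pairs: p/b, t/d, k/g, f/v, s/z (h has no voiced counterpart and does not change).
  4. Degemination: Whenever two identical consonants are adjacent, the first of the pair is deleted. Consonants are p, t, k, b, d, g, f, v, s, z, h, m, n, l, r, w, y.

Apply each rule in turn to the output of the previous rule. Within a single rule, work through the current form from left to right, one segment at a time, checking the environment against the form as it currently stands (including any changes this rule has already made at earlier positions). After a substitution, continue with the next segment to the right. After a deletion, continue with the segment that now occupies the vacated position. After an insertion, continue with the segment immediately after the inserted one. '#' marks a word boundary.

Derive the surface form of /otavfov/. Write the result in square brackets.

[odafof]

1 Voicing Between Vowels: [otavfov] → [odavfov]
2 Word-Final Devoicing: [odavfov] → [odavfof]
3 Regressive Voicing Assimilation: [odavfof] → [odaffof]
4 Degemination: [odaffof] → [odafof]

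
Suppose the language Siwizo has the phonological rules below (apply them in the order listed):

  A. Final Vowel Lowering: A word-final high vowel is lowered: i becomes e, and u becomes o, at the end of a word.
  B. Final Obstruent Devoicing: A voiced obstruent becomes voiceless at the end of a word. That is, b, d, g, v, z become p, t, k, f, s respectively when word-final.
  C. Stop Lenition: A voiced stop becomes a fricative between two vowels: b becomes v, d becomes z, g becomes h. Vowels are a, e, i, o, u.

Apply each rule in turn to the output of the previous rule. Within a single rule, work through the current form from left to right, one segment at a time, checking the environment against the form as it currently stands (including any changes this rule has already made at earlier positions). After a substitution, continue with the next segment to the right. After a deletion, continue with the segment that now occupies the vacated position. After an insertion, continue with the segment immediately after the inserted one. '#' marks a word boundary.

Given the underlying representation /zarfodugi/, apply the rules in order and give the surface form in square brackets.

[zarfozuhe]

A Final Vowel Lowering: [zarfodugi] → [zarfoduge]
B Final Obstruent Devoicing: no change — [zarfoduge]
C Stop Lenition: [zarfoduge] → [zarfozuhe]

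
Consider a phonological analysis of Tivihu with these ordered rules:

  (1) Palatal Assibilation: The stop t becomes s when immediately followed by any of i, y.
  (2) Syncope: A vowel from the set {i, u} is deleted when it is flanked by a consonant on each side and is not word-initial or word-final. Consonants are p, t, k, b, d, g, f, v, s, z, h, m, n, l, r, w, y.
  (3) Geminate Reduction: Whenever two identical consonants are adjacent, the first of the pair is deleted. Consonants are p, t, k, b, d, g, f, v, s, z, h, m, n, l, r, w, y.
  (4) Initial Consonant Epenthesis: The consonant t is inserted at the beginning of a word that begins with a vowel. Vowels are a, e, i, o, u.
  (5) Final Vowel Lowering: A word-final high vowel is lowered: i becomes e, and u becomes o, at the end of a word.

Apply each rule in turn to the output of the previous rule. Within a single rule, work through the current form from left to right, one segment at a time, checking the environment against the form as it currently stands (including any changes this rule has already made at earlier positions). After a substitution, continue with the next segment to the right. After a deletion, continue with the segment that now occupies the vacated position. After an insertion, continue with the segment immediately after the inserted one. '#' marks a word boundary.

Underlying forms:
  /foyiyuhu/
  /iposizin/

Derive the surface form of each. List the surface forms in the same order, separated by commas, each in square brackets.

[foyho], [tiposzn]

/foyiyuhu/:
  (1) Palatal Assibilation: no change — [foyiyuhu]
  (2) Syncope: [foyiyuhu] → [foyyhu]
  (3) Geminate Reduction: [foyyhu] → [foyhu]
  (4) Initial Consonant Epenthesis: no change — [foyhu]
  (5) Final Vowel Lowering: [foyhu] → [foyho]
/iposizin/:
  (1) Palatal Assibilation: no change — [iposizin]
  (2) Syncope: [iposizin] → [iposzn]
  (3) Geminate Reduction: no change — [iposzn]
  (4) Initial Consonant Epenthesis: [iposzn] → [tiposzn]
  (5) Final Vowel Lowering: no change — [tiposzn]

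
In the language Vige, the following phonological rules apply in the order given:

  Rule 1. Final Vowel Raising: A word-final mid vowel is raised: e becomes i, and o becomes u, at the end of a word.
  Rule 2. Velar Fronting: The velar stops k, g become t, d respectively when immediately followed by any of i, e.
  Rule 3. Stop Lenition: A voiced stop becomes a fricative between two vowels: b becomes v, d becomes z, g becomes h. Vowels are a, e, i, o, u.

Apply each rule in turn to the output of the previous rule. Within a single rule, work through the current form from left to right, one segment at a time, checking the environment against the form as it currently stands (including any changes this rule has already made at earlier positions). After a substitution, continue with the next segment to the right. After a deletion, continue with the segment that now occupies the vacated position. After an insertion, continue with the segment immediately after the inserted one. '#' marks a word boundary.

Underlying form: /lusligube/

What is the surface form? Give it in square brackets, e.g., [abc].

Rule 1 Final Vowel Raising: [lusligube] → [lusligubi]
Rule 2 Velar Fronting: no change — [lusligubi]
Rule 3 Stop Lenition: [lusligubi] → [luslihuvi]

[luslihuvi]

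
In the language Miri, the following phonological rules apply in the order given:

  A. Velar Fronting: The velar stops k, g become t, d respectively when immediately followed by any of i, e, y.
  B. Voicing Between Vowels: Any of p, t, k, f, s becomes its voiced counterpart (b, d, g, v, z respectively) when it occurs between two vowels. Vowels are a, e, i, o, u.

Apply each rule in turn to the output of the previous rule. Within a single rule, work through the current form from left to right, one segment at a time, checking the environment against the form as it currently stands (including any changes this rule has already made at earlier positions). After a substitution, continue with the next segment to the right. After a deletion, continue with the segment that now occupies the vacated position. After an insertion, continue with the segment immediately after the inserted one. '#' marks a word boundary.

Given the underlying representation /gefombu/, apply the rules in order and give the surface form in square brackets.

A Velar Fronting: [gefombu] → [defombu]
B Voicing Between Vowels: [defombu] → [devombu]

[devombu]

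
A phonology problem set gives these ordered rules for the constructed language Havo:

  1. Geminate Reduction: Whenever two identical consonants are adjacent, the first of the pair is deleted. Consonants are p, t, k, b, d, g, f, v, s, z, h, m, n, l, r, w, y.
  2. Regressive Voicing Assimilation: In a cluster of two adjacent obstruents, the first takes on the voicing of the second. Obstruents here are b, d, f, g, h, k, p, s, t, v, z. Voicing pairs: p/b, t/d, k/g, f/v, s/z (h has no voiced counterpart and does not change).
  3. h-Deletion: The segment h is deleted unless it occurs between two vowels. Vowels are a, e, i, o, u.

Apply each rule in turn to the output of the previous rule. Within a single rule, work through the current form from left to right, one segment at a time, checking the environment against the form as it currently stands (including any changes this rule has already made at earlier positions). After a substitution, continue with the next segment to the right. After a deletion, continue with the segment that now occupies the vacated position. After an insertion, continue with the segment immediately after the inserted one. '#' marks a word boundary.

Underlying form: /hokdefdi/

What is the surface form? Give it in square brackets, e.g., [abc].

[ogdevdi]

1 Geminate Reduction: no change — [hokdefdi]
2 Regressive Voicing Assimilation: [hokdefdi] → [hogdevdi]
3 h-Deletion: [hogdevdi] → [ogdevdi]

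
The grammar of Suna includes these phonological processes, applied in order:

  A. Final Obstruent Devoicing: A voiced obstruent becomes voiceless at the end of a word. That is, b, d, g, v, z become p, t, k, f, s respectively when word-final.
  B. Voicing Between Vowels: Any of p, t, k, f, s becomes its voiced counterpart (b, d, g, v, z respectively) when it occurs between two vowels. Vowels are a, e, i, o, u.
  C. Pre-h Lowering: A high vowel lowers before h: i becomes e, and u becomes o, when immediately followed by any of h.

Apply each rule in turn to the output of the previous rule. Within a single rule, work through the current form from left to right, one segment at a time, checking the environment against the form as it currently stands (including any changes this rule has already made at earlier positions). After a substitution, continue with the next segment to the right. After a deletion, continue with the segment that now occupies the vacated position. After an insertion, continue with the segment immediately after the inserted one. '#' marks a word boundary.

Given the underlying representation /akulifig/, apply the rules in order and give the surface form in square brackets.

A Final Obstruent Devoicing: [akulifig] → [akulifik]
B Voicing Between Vowels: [akulifik] → [agulivik]
C Pre-h Lowering: no change — [agulivik]

[agulivik]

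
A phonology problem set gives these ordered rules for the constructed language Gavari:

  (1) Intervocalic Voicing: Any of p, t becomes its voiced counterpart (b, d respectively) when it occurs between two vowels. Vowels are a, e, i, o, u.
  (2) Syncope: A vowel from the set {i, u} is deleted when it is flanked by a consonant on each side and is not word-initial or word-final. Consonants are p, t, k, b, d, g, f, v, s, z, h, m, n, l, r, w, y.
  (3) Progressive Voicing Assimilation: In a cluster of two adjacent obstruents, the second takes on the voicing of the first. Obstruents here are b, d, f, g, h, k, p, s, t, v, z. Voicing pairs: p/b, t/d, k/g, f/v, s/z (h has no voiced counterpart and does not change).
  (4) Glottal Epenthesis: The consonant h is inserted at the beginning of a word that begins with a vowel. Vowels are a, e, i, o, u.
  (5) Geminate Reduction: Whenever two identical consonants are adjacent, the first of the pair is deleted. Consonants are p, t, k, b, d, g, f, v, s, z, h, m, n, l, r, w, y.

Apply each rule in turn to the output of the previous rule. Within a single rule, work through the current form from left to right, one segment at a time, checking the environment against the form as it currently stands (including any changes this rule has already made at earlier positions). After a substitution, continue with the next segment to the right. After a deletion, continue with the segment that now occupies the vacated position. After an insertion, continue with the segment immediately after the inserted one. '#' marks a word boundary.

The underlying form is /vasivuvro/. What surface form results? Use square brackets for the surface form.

(1) Intervocalic Voicing: no change — [vasivuvro]
(2) Syncope: [vasivuvro] → [vasvvro]
(3) Progressive Voicing Assimilation: [vasvvro] → [vasffro]
(4) Glottal Epenthesis: no change — [vasffro]
(5) Geminate Reduction: [vasffro] → [vasfro]

[vasfro]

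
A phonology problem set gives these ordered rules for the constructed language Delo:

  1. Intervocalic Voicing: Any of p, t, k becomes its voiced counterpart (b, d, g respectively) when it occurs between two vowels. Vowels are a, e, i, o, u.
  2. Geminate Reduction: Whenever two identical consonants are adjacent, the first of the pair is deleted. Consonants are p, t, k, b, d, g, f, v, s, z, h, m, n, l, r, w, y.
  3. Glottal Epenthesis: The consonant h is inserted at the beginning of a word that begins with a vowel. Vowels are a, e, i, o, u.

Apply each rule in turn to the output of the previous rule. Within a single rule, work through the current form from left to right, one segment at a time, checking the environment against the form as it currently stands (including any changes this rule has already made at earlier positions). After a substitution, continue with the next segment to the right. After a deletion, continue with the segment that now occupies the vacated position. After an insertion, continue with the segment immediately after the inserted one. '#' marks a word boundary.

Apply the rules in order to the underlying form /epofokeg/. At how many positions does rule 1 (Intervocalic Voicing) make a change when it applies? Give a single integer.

1 Intervocalic Voicing: [epofokeg] → [ebofogeg]
2 Geminate Reduction: no change — [ebofogeg]
3 Glottal Epenthesis: [ebofogeg] → [hebofogeg]
Rule 1 changed 2 position(s).

2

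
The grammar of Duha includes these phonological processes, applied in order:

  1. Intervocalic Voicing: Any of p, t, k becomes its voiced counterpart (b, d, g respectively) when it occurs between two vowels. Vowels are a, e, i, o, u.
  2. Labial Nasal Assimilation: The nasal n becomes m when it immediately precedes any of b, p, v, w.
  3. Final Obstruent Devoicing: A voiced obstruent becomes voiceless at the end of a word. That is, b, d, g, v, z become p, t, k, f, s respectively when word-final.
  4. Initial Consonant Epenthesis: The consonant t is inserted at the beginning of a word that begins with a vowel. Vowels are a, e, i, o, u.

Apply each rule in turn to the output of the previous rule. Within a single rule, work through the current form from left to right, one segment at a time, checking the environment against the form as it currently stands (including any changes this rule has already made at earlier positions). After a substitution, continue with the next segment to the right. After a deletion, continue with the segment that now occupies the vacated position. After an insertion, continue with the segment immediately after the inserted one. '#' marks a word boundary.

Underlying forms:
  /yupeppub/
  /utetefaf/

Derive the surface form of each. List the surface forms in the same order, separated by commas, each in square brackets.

/yupeppub/:
  1 Intervocalic Voicing: [yupeppub] → [yubeppub]
  2 Labial Nasal Assimilation: no change — [yubeppub]
  3 Final Obstruent Devoicing: [yubeppub] → [yubeppup]
  4 Initial Consonant Epenthesis: no change — [yubeppup]
/utetefaf/:
  1 Intervocalic Voicing: [utetefaf] → [udedefaf]
  2 Labial Nasal Assimilation: no change — [udedefaf]
  3 Final Obstruent Devoicing: no change — [udedefaf]
  4 Initial Consonant Epenthesis: [udedefaf] → [tudedefaf]

[yubeppup], [tudedefaf]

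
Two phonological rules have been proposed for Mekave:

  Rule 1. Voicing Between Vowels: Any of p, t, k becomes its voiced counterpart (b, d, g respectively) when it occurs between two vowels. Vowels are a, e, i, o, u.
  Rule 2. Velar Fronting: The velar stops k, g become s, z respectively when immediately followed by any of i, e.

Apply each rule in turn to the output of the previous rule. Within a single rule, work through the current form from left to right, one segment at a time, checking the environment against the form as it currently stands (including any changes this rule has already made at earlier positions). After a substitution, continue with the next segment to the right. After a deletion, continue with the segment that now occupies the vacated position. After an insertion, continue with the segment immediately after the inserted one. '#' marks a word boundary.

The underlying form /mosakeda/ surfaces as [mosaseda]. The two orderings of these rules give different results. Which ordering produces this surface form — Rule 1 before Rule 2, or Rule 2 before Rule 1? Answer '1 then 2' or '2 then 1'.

2 then 1

Order 1 then 2:
  1 Voicing Between Vowels: [mosakeda] → [mosageda]
  2 Velar Fronting: [mosageda] → [mosazeda]
  result: [mosazeda]
Order 2 then 1:
  2 Velar Fronting: [mosakeda] → [mosaseda]
  1 Voicing Between Vowels: no change — [mosaseda]
  result: [mosaseda]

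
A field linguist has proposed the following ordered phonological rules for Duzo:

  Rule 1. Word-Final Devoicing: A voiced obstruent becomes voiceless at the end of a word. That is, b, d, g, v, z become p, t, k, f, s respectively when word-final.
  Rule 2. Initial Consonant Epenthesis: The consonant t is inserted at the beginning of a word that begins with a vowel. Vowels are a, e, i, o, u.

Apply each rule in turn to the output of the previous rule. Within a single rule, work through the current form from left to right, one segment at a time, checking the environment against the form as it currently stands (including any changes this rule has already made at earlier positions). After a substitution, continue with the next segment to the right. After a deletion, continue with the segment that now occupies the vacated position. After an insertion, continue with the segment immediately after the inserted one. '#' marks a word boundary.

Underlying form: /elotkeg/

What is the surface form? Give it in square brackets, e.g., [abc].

[telotkek]

Rule 1 Word-Final Devoicing: [elotkeg] → [elotkek]
Rule 2 Initial Consonant Epenthesis: [elotkek] → [telotkek]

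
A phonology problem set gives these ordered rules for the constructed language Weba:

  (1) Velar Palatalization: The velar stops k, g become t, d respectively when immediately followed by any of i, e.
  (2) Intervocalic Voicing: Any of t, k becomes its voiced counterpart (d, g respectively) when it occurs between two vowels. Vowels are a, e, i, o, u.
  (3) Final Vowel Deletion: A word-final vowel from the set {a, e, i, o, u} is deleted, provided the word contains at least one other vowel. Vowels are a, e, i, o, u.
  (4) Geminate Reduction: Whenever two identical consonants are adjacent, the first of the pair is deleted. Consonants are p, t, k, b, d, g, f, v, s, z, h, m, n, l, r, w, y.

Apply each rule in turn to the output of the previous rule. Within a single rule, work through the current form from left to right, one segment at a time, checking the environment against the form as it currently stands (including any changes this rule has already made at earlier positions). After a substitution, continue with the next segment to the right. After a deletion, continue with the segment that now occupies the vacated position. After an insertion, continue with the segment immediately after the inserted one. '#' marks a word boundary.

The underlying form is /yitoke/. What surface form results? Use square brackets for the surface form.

[yidod]

(1) Velar Palatalization: [yitoke] → [yitote]
(2) Intervocalic Voicing: [yitote] → [yidode]
(3) Final Vowel Deletion: [yidode] → [yidod]
(4) Geminate Reduction: no change — [yidod]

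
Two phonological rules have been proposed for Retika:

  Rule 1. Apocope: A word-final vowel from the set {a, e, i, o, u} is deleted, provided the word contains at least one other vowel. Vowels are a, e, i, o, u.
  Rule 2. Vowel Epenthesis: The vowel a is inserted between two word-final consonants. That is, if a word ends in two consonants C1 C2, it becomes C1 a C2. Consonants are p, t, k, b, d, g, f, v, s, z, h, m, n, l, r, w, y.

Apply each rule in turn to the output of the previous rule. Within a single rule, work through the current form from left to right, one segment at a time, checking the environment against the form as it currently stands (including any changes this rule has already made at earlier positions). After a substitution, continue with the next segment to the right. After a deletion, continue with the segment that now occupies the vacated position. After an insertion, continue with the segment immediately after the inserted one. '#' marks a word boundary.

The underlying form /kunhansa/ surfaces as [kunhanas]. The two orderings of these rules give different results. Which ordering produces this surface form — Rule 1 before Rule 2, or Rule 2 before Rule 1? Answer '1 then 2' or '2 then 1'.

1 then 2

Order 1 then 2:
  1 Apocope: [kunhansa] → [kunhans]
  2 Vowel Epenthesis: [kunhans] → [kunhanas]
  result: [kunhanas]
Order 2 then 1:
  2 Vowel Epenthesis: no change — [kunhansa]
  1 Apocope: [kunhansa] → [kunhans]
  result: [kunhans]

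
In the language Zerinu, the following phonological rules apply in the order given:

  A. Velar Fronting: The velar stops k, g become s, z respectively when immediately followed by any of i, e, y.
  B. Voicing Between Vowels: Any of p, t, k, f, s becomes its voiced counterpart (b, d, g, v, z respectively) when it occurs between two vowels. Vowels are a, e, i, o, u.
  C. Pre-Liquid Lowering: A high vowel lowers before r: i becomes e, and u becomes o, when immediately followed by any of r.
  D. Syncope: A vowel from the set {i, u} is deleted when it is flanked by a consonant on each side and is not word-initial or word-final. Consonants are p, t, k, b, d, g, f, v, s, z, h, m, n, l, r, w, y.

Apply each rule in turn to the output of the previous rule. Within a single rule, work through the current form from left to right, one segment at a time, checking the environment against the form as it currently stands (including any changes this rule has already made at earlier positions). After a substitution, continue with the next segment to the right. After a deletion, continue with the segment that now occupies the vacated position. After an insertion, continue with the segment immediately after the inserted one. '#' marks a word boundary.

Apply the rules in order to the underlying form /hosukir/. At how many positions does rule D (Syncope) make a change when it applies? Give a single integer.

A Velar Fronting: [hosukir] → [hosusir]
B Voicing Between Vowels: [hosusir] → [hozuzir]
C Pre-Liquid Lowering: [hozuzir] → [hozuzer]
D Syncope: [hozuzer] → [hozzer]
Rule D changed 1 position(s).

1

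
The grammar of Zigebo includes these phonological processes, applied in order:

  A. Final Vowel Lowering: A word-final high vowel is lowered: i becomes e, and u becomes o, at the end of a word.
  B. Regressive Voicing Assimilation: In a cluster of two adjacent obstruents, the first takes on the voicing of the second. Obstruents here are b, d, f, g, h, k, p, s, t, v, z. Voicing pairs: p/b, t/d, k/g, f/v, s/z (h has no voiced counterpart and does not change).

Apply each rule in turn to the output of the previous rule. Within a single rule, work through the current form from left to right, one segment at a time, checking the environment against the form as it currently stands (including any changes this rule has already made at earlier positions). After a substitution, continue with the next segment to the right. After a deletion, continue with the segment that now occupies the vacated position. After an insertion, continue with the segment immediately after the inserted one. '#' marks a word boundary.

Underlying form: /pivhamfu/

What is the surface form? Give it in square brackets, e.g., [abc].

A Final Vowel Lowering: [pivhamfu] → [pivhamfo]
B Regressive Voicing Assimilation: [pivhamfo] → [pifhamfo]

[pifhamfo]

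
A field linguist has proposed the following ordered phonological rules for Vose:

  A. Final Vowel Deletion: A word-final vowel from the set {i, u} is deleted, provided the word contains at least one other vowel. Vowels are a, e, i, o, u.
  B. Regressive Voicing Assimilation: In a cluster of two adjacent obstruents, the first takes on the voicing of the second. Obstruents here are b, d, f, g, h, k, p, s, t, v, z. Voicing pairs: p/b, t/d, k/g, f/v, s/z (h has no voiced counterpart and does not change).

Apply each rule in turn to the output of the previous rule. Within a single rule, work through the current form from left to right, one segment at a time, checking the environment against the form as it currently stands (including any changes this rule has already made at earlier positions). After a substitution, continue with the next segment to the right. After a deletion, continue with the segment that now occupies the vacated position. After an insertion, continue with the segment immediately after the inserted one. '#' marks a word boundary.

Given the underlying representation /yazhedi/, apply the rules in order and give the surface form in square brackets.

[yashed]

A Final Vowel Deletion: [yazhedi] → [yazhed]
B Regressive Voicing Assimilation: [yazhed] → [yashed]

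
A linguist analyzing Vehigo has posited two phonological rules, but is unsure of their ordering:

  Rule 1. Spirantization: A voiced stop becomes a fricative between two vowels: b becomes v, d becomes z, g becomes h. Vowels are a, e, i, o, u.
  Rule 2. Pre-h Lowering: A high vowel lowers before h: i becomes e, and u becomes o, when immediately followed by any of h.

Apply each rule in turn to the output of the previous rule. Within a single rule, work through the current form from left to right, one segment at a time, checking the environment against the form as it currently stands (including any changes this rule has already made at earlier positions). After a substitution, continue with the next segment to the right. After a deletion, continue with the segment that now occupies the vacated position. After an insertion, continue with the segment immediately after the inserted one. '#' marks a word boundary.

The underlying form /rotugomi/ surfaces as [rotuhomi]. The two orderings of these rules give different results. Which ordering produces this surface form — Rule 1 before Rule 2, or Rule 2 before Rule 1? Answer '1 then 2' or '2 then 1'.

Order 1 then 2:
  1 Spirantization: [rotugomi] → [rotuhomi]
  2 Pre-h Lowering: [rotuhomi] → [rotohomi]
  result: [rotohomi]
Order 2 then 1:
  2 Pre-h Lowering: no change — [rotugomi]
  1 Spirantization: [rotugomi] → [rotuhomi]
  result: [rotuhomi]

2 then 1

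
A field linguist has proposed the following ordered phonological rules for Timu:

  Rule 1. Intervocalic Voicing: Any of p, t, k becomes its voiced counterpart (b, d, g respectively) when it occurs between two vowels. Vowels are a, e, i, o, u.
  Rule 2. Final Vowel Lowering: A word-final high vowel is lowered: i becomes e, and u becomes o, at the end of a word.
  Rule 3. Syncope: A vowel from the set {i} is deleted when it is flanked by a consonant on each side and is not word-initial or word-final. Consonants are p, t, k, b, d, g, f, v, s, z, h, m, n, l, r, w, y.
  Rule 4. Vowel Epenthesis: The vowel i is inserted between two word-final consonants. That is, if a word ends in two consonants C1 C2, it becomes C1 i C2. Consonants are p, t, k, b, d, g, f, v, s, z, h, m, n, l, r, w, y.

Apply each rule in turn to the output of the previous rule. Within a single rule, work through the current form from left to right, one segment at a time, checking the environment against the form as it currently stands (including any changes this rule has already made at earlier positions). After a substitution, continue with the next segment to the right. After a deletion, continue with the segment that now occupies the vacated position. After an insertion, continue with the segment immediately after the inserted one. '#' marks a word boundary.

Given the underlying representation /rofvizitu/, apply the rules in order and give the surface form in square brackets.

[rofvzdo]

Rule 1 Intervocalic Voicing: [rofvizitu] → [rofvizidu]
Rule 2 Final Vowel Lowering: [rofvizidu] → [rofvizido]
Rule 3 Syncope: [rofvizido] → [rofvzdo]
Rule 4 Vowel Epenthesis: no change — [rofvzdo]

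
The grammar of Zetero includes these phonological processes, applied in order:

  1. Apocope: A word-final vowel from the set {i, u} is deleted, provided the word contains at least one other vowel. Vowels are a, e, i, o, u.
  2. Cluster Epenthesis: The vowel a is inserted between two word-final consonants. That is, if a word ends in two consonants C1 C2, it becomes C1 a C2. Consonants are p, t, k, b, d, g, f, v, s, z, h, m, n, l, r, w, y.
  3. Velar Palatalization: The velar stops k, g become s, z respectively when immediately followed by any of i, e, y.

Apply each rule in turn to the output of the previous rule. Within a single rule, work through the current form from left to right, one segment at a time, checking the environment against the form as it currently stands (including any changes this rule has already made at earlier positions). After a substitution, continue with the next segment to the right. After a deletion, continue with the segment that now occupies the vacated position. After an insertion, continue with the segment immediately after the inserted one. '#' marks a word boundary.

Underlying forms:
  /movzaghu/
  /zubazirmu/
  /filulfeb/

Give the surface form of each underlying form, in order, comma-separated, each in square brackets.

[movzagah], [zubaziram], [filulfeb]

/movzaghu/:
  1 Apocope: [movzaghu] → [movzagh]
  2 Cluster Epenthesis: [movzagh] → [movzagah]
  3 Velar Palatalization: no change — [movzagah]
/zubazirmu/:
  1 Apocope: [zubazirmu] → [zubazirm]
  2 Cluster Epenthesis: [zubazirm] → [zubaziram]
  3 Velar Palatalization: no change — [zubaziram]
/filulfeb/:
  1 Apocope: no change — [filulfeb]
  2 Cluster Epenthesis: no change — [filulfeb]
  3 Velar Palatalization: no change — [filulfeb]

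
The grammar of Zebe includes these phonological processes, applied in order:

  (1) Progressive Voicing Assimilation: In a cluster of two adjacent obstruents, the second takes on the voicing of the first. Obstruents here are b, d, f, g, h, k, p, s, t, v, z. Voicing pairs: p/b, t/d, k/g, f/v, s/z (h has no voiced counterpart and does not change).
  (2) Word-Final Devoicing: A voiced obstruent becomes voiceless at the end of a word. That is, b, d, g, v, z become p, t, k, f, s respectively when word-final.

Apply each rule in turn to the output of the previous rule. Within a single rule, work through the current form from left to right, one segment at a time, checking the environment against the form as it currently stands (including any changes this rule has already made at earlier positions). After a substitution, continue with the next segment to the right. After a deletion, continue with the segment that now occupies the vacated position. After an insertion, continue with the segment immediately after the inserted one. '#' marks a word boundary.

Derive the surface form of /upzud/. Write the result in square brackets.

(1) Progressive Voicing Assimilation: [upzud] → [upsud]
(2) Word-Final Devoicing: [upsud] → [upsut]

[upsut]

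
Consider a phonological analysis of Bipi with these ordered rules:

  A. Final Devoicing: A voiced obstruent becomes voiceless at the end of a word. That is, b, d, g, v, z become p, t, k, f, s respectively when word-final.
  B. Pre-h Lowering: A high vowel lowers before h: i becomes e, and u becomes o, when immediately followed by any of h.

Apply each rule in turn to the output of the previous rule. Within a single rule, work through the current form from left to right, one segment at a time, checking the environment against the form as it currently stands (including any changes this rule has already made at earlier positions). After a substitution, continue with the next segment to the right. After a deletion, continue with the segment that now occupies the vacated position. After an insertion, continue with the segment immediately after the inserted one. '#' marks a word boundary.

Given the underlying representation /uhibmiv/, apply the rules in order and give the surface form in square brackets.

A Final Devoicing: [uhibmiv] → [uhibmif]
B Pre-h Lowering: [uhibmif] → [ohibmif]

[ohibmif]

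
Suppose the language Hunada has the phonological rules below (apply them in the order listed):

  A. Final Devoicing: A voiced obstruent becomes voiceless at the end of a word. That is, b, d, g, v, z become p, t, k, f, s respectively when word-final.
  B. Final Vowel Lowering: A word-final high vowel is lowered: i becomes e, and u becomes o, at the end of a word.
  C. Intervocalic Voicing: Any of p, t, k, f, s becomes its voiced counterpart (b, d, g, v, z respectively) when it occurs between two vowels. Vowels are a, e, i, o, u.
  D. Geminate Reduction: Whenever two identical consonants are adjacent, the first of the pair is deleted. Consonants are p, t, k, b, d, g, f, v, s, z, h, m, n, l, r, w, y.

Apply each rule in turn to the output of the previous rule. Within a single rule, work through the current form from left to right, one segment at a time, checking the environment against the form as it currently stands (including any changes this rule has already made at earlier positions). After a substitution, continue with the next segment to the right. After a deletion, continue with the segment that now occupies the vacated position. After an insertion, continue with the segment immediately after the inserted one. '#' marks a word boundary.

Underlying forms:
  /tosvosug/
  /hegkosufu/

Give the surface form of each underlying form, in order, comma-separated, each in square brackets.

/tosvosug/:
  A Final Devoicing: [tosvosug] → [tosvosuk]
  B Final Vowel Lowering: no change — [tosvosuk]
  C Intervocalic Voicing: [tosvosuk] → [tosvozuk]
  D Geminate Reduction: no change — [tosvozuk]
/hegkosufu/:
  A Final Devoicing: no change — [hegkosufu]
  B Final Vowel Lowering: [hegkosufu] → [hegkosufo]
  C Intervocalic Voicing: [hegkosufo] → [hegkozuvo]
  D Geminate Reduction: no change — [hegkozuvo]

[tosvozuk], [hegkozuvo]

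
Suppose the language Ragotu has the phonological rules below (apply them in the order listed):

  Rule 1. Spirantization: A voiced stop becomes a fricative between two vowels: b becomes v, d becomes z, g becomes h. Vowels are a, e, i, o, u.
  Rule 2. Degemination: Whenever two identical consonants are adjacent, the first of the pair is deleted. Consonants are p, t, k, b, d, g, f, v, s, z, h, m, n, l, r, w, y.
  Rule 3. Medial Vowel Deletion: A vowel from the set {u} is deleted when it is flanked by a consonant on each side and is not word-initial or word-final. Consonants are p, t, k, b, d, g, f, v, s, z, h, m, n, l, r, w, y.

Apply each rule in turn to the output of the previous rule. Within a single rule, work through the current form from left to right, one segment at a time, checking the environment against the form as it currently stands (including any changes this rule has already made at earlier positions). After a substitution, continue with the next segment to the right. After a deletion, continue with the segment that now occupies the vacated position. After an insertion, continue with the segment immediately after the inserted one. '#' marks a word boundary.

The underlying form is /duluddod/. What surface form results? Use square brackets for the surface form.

[dldod]

Rule 1 Spirantization: no change — [duluddod]
Rule 2 Degemination: [duluddod] → [duludod]
Rule 3 Medial Vowel Deletion: [duludod] → [dldod]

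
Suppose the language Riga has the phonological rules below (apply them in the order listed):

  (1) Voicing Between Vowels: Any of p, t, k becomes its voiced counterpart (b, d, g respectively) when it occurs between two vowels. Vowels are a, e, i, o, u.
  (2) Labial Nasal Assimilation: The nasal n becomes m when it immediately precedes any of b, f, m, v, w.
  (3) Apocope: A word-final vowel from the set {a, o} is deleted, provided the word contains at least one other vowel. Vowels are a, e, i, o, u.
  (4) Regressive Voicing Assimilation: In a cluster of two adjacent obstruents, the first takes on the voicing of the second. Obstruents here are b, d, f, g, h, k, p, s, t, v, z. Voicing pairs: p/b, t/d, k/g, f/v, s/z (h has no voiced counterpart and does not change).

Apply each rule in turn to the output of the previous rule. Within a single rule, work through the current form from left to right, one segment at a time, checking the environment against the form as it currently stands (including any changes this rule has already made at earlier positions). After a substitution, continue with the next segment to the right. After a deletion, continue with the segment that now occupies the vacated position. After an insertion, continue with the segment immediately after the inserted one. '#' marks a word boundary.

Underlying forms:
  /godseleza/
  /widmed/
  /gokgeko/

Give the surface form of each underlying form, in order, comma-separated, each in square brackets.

[gotselez], [widmed], [goggeg]

/godseleza/:
  (1) Voicing Between Vowels: no change — [godseleza]
  (2) Labial Nasal Assimilation: no change — [godseleza]
  (3) Apocope: [godseleza] → [godselez]
  (4) Regressive Voicing Assimilation: [godselez] → [gotselez]
/widmed/:
  (1) Voicing Between Vowels: no change — [widmed]
  (2) Labial Nasal Assimilation: no change — [widmed]
  (3) Apocope: no change — [widmed]
  (4) Regressive Voicing Assimilation: no change — [widmed]
/gokgeko/:
  (1) Voicing Between Vowels: [gokgeko] → [gokgego]
  (2) Labial Nasal Assimilation: no change — [gokgego]
  (3) Apocope: [gokgego] → [gokgeg]
  (4) Regressive Voicing Assimilation: [gokgeg] → [goggeg]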